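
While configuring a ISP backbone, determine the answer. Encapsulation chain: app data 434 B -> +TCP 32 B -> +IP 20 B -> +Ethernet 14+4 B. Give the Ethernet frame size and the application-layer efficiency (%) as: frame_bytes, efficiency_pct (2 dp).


TCP segment = 434 + 32 = 466 B
IP packet = 466 + 20 = 486 B
Ethernet frame = 486 + 14 + 4 = 504 B
Efficiency = app / frame = 434 / 504 = 0.861111 = 86.1111% -> 86.11% (2 dp)

504, 86.11


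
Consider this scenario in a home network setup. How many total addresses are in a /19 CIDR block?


Given: CIDR prefix /19
Host bits = 32 - 19 = 13
Total addresses = 2^13 = 8192

8192


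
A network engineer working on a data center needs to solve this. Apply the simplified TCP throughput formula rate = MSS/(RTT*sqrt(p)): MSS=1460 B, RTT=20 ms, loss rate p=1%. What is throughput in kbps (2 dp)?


Given: MSS = 1460 bytes, RTT = 20 ms, loss = 1%
RTT in seconds = 20 / 1000 = 0.02
Loss rate = 1% = 0.01
sqrt(loss) = sqrt(0.01) = 0.1
Throughput (bytes/s) = 1460 / (0.02 * 0.1) = 730000.0000
Throughput (kbps) = 730000.0000 * 8 / 1000 = 5840.000000 -> 5840.00 kbps (2 dp)

5840.00


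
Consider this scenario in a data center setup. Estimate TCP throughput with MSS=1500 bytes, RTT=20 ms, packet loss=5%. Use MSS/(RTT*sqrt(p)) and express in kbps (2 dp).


Given: MSS = 1500 bytes, RTT = 20 ms, loss = 5%
RTT in seconds = 20 / 1000 = 0.02
Loss rate = 5% = 0.05
sqrt(loss) = sqrt(0.05) = 0.223606797750
Throughput (bytes/s) = 1500 / (0.02 * 0.223606797750) = 335410.1966
Throughput (kbps) = 335410.1966 * 8 / 1000 = 2683.281573 -> 2683.28 kbps (2 dp)

2683.28


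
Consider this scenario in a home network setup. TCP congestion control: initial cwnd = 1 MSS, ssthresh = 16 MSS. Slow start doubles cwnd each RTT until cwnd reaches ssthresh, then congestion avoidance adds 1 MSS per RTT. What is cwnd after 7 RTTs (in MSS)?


RTT 0: cwnd = 1 MSS (initial)
RTT 1: cwnd = 2 MSS (slow start, doubled)
RTT 2: cwnd = 4 MSS (slow start, doubled)
RTT 3: cwnd = 8 MSS (slow start, doubled)
RTT 4: cwnd = 16 MSS (slow start, doubled)
RTT 5: cwnd = 17 MSS (congestion avoidance, +1)
RTT 6: cwnd = 18 MSS (congestion avoidance, +1)
RTT 7: cwnd = 19 MSS (congestion avoidance, +1)

19


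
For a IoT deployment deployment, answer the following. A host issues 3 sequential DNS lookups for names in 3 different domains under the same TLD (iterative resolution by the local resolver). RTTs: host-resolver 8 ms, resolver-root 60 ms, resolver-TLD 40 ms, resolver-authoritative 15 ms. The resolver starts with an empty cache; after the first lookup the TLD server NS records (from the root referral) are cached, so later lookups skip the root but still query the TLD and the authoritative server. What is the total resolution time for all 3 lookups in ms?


Lookup 1 (cold cache): local + root + TLD + auth = 8 + 60 + 40 + 15 = 123 ms
Lookups 2..3 (TLD NS cached -> skip root; new domain -> still ask TLD and auth): local + TLD + auth = 8 + 40 + 15 = 63 ms each
Remaining 2 lookups: 2 * 63 = 126 ms
Total = 123 + 126 = 249 ms

249


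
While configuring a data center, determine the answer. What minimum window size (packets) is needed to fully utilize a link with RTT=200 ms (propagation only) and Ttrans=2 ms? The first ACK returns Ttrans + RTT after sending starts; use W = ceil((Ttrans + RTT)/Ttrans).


Given: Ttrans = 2 ms, RTT = 200 ms (= 2 * Tprop, Tprop = 100 ms)
Time until first ACK returns = Ttrans + RTT = 2 + 200 = 202 ms
Need W * Ttrans >= Ttrans + RTT  ->  W >= (Ttrans + RTT) / Ttrans
(Ttrans + RTT) / Ttrans = 202 / 2 = 101
W_min = ceil(101) = 101

101


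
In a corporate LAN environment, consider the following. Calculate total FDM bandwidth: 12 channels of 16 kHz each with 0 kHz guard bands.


Given: 12 channels, 16 kHz each, guard = 0 kHz
Channel bandwidth = 12 * 16 = 192 kHz
Guard bands = 11 gaps * 0 kHz = 0 kHz
Total = 192 + 0 = 192 kHz

192


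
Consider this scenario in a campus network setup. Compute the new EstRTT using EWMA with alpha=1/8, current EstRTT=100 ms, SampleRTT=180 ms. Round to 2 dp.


Given: EstRTT = 100 ms, SampleRTT = 180 ms, alpha = 1/8
New EstRTT = (1 - alpha) * EstRTT + alpha * SampleRTT
(7/8) * 100 = 87.5
(1/8) * 180 = 22.5
New EstRTT = 87.5 + 22.5 = 110 ms -> 110.00 ms (2 dp)

110.00


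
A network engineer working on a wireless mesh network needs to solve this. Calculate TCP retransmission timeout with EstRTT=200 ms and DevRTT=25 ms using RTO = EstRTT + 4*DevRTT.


Given: EstRTT = 200 ms, DevRTT = 25 ms
Timeout = EstRTT + 4 * DevRTT
4 * DevRTT = 4 * 25 = 100
Timeout = 200 + 100 = 300 ms

300


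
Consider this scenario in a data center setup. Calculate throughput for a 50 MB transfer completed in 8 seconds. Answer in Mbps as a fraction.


Given: file = 50 MB, time = 8 s
File in Mb = 50 * 8 = 400 Mb
Throughput = 400 / 8 Mbps
Throughput = 50 Mbps

50


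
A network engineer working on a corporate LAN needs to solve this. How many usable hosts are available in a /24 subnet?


Given: subnet mask /24
Host bits = 32 - 24 = 8
Total addresses = 2^8 = 256
Usable hosts = 256 - 2 (network + broadcast) = 254

254


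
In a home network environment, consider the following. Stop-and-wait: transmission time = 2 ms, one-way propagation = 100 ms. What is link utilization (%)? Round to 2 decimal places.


Given: Ttrans = 2 ms, Tprop = 100 ms
RTT = 2 * Tprop = 2 * 100 = 200 ms
U = Ttrans / (Ttrans + RTT)
U = 2 / (2 + 200)
U = 2 / 202 = 0.009901
U% = 0.99%

0.99


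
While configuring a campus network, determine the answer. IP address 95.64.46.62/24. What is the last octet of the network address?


Given: IP = 95.64.46.62, prefix = /24
Subnet mask = 255.255.255.0
Last octet of IP: 62
Last octet of mask: 0
Network last octet = 62 AND 0 = 0

0


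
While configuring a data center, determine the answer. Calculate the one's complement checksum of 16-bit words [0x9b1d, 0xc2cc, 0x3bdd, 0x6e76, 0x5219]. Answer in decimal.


Given words: [0x9b1d, 0xc2cc, 0x3bdd, 0x6e76, 0x5219]
Step 1: Sum all words
Raw sum = 39709 + 49868 + 15325 + 28278 + 21017 = 154197
Step 2: Fold carry: (23125 + 2) = 23127
One's complement = ~23127 & 0xFFFF = 42408

42408


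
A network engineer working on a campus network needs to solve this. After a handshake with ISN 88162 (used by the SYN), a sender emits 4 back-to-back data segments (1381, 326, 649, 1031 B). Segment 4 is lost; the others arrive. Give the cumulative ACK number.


SYN uses sequence number 88162; first data byte = ISN + 1 = 88163.
Segment 1: SEQ = 88163, len = 1381 B, covers [88163, 89543]
Segment 2: SEQ = 89544, len = 326 B, covers [89544, 89869]
Segment 3: SEQ = 89870, len = 649 B, covers [89870, 90518]
Segment 4: SEQ = 90519, len = 1031 B, covers [90519, 91549] [LOST]
In-order data received: bytes [88163, 90518] (segments 1..3).
Segment 4 missing -> gap begins at byte 90519.
Cumulative ACK = next expected in-order byte = 88163 + 1381 + 326 + 649 = 90519

90519


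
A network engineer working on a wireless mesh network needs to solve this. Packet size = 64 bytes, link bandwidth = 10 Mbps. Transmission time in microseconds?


Given: packet = 64 bytes, bandwidth = 10 Mbps
Packet in bits = 64 * 8 = 512 bits
Bandwidth = 10 * 10^6 = 10000000 bps
Time = 512 / 10000000 seconds
Time in us = 512 * 10^6 / 10000000 = 51.2

51.2


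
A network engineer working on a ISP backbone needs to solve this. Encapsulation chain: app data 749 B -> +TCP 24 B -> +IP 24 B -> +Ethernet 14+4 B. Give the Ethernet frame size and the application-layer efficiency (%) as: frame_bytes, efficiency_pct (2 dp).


TCP segment = 749 + 24 = 773 B
IP packet = 773 + 24 = 797 B
Ethernet frame = 797 + 14 + 4 = 815 B
Efficiency = app / frame = 749 / 815 = 0.919018 = 91.9018% -> 91.90% (2 dp)

815, 91.90


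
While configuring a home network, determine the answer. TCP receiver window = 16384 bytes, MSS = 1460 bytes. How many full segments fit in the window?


Given: RWND = 16384 bytes, MSS = 1460 bytes
Full segments = floor(RWND / MSS)
Full segments = floor(16384 / 1460)
Full segments = floor(11.2219) = 11

11


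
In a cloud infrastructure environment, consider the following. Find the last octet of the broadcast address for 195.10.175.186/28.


Given: IP = 195.10.175.186, prefix = /28
Host bits = 32 - 28 = 4
Network last octet = 186 AND mask = 176
Host part size = 2^4 - 1 = 15
Broadcast last octet = 176 OR 15 = 191

191


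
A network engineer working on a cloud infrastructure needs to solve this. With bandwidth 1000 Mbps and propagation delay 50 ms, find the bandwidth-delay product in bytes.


Given: bandwidth = 1000 Mbps, delay = 50 ms
BDP in bits = 1000 * 10^6 * 50 / 1000
BDP in bits = 50000000
BDP in bytes = 50000000 / 8 = 6250000

6250000


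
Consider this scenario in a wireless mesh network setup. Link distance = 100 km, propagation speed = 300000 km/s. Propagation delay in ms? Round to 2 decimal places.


Given: distance = 100 km, speed = 300000 km/s
Delay = distance / speed = 100 / 300000 seconds
Delay in ms = 100 * 1000 / 300000
Delay = 0.3333 ms
Rounded to 2 dp = 0.33 ms

0.33


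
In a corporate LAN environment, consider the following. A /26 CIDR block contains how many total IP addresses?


Given: CIDR prefix /26
Host bits = 32 - 26 = 6
Total addresses = 2^6 = 64

64


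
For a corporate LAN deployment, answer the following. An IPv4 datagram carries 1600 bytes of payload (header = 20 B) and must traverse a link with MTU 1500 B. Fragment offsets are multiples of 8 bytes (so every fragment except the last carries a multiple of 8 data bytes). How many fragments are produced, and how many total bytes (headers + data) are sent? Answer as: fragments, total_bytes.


Max data per non-final fragment = floor((MTU - header)/8)*8 = floor((1500 - 20)/8)*8 = floor(1480/8)*8 = 1480 B
Final fragment needs no 8-byte alignment: it can carry up to MTU - header = 1480 B
Non-final fragments needed = ceil((payload - 1480) / 1480) = ceil(120/1480) = ceil(0.0811) = 1
Number of fragments = 1 + 1 = 2
Fragment sizes (data): 1 * 1480 B + 120 B (last, 120 <= 1480 OK)
Total bytes sent = payload + n_frags * header = 1600 + 2*20 = 1600 + 40 = 1640 B

2, 1640


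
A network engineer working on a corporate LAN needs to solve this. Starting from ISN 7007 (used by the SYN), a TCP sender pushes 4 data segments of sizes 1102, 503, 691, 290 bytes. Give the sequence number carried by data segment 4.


The SYN occupies sequence number ISN = 7007, so the first data byte is ISN + 1 = 7008.
SEQ of data segment i = (ISN + 1) + sum of payload sizes of segments 1..i-1.
Segment 1: SEQ = 7008, payload = 1102 bytes
Segment 2: SEQ = 8110, payload = 503 bytes
Segment 3: SEQ = 8613, payload = 691 bytes
Segment 4: SEQ = 9304, payload = 290 bytes
SEQ of segment 4 = 7008 + 1102 + 503 + 691 = 9304

9304


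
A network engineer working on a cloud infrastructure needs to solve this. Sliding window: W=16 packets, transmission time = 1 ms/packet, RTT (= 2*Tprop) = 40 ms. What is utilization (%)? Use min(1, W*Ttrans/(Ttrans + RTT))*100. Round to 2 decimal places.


Given: W = 16, Ttrans = 1 ms, RTT = 40 ms (= 2 * Tprop, Tprop = 20 ms)
Cycle time = Ttrans + RTT = 1 + 40 = 41 ms (first packet sent until its ACK returns)
W * Ttrans = 16 * 1 = 16 ms of sending per cycle
W * Ttrans / (Ttrans + RTT) = 16 / 41 = 0.390244
U = min(1, 0.390244) = 0.390244
U% = 39.02%

39.02


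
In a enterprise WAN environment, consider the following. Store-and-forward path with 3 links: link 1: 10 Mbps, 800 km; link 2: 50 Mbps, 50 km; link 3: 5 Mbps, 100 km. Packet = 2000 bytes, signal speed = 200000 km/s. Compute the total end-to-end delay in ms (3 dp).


Packet = 2000 bytes = 16000 bits. Store-and-forward: sum (t_trans + t_prop) per link.
Link 1: t_trans = 16000/(10*10^6) s = 1.6000 ms; t_prop = 800/200000 s = 4.0000 ms; subtotal = 5.6000 ms
Link 2: t_trans = 16000/(50*10^6) s = 0.3200 ms; t_prop = 50/200000 s = 0.2500 ms; subtotal = 0.5700 ms
Link 3: t_trans = 16000/(5*10^6) s = 3.2000 ms; t_prop = 100/200000 s = 0.5000 ms; subtotal = 3.7000 ms
End-to-end = 5.6000 + 0.5700 + 3.7000 = 9.8700 ms -> 9.870 ms (3 dp)

9.870


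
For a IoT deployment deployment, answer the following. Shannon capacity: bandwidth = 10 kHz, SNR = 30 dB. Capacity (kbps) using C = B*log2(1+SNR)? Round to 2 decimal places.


Given: B = 10 kHz, SNR = 30 dB
SNR linear = 10^(30/10) = 1000
1 + SNR = 1001
log2(1001) = 9.9672262588
C = 10 * 1000 * 9.9672262588 = 99672.2626 bps
C = 99.672263 kbps -> 99.67 kbps (2 dp)

99.67


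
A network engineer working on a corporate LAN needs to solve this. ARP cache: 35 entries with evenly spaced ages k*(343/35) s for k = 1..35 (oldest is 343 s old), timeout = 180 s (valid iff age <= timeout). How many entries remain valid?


Ages are k * 343/35 s for k = 1..35 (spacing = 9.8000 s).
Entry k is valid iff k * 343/35 <= 180 iff k <= 35 * 180 / 343 = 18.3673
n_valid = floor(18.3673) = 18
(n_stale = 35 - 18 = 17)

18


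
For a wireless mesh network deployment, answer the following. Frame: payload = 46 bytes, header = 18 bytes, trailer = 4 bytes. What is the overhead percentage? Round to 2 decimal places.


Given: payload = 46 B, header = 18 B, trailer = 4 B
Overhead bytes = header + trailer = 18 + 4 = 22
Total frame = payload + overhead = 46 + 22 = 68
Overhead % = 22 / 68 * 100 = 32.3529% -> 32.35% (2 dp)

32.35


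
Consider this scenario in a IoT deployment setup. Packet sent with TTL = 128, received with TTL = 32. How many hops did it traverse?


Given: initial TTL = 128, received TTL = 32
Hops = initial TTL - received TTL
Hops = 128 - 32 = 96

96


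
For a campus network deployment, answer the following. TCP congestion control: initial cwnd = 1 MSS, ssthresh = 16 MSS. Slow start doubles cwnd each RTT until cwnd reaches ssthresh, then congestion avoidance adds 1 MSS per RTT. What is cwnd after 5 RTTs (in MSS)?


RTT 0: cwnd = 1 MSS (initial)
RTT 1: cwnd = 2 MSS (slow start, doubled)
RTT 2: cwnd = 4 MSS (slow start, doubled)
RTT 3: cwnd = 8 MSS (slow start, doubled)
RTT 4: cwnd = 16 MSS (slow start, doubled)
RTT 5: cwnd = 17 MSS (congestion avoidance, +1)

17


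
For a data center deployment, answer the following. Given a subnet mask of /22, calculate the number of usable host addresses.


Given: subnet mask /22
Host bits = 32 - 22 = 10
Total addresses = 2^10 = 1024
Usable hosts = 1024 - 2 (network + broadcast) = 1022

1022


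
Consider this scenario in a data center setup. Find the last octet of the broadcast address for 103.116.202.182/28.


Given: IP = 103.116.202.182, prefix = /28
Host bits = 32 - 28 = 4
Network last octet = 182 AND mask = 176
Host part size = 2^4 - 1 = 15
Broadcast last octet = 176 OR 15 = 191

191


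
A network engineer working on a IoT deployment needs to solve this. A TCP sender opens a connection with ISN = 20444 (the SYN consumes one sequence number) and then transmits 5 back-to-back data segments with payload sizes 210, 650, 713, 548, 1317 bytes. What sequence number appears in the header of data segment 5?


The SYN occupies sequence number ISN = 20444, so the first data byte is ISN + 1 = 20445.
SEQ of data segment i = (ISN + 1) + sum of payload sizes of segments 1..i-1.
Segment 1: SEQ = 20445, payload = 210 bytes
Segment 2: SEQ = 20655, payload = 650 bytes
Segment 3: SEQ = 21305, payload = 713 bytes
Segment 4: SEQ = 22018, payload = 548 bytes
Segment 5: SEQ = 22566, payload = 1317 bytes
SEQ of segment 5 = 20445 + 210 + 650 + 713 + 548 = 22566

22566


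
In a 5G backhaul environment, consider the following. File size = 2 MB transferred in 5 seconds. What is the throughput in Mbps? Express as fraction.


Given: file = 2 MB, time = 5 s
File in Mb = 2 * 8 = 16 Mb
Throughput = 16 / 5 Mbps
Throughput = 16/5 Mbps

16/5


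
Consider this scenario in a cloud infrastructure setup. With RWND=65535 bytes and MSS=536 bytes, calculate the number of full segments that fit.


Given: RWND = 65535 bytes, MSS = 536 bytes
Full segments = floor(RWND / MSS)
Full segments = floor(65535 / 536)
Full segments = floor(122.2668) = 122

122


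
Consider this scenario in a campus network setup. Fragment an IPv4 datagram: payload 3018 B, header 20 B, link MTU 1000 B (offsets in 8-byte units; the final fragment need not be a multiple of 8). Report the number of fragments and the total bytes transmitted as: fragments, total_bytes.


Max data per non-final fragment = floor((MTU - header)/8)*8 = floor((1000 - 20)/8)*8 = floor(980/8)*8 = 976 B
Final fragment needs no 8-byte alignment: it can carry up to MTU - header = 980 B
Non-final fragments needed = ceil((payload - 980) / 976) = ceil(2038/976) = ceil(2.0881) = 3
Number of fragments = 3 + 1 = 4
Fragment sizes (data): 3 * 976 B + 90 B (last, 90 <= 980 OK)
Total bytes sent = payload + n_frags * header = 3018 + 4*20 = 3018 + 80 = 3098 B

4, 3098


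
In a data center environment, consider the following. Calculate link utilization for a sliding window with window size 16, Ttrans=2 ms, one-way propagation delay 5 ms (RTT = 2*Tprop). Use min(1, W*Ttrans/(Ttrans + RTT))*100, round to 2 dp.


Given: W = 16, Ttrans = 2 ms, RTT = 10 ms (= 2 * Tprop, Tprop = 5 ms)
Cycle time = Ttrans + RTT = 2 + 10 = 12 ms (first packet sent until its ACK returns)
W * Ttrans = 16 * 2 = 32 ms of sending per cycle
W * Ttrans / (Ttrans + RTT) = 32 / 12 = 2.666667
U = min(1, 2.666667) = 1.000000
U% = 100.00%

100.00


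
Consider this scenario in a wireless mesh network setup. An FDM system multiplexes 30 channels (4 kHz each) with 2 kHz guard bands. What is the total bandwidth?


Given: 30 channels, 4 kHz each, guard = 2 kHz
Channel bandwidth = 30 * 4 = 120 kHz
Guard bands = 29 gaps * 2 kHz = 58 kHz
Total = 120 + 58 = 178 kHz

178


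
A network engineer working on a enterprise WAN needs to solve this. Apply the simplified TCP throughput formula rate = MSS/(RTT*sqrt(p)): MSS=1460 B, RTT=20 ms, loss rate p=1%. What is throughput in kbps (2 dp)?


Given: MSS = 1460 bytes, RTT = 20 ms, loss = 1%
RTT in seconds = 20 / 1000 = 0.02
Loss rate = 1% = 0.01
sqrt(loss) = sqrt(0.01) = 0.1
Throughput (bytes/s) = 1460 / (0.02 * 0.1) = 730000.0000
Throughput (kbps) = 730000.0000 * 8 / 1000 = 5840.000000 -> 5840.00 kbps (2 dp)

5840.00


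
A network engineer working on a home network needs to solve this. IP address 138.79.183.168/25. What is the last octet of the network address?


Given: IP = 138.79.183.168, prefix = /25
Subnet mask = 255.255.255.128
Last octet of IP: 168
Last octet of mask: 128
Network last octet = 168 AND 128 = 128

128


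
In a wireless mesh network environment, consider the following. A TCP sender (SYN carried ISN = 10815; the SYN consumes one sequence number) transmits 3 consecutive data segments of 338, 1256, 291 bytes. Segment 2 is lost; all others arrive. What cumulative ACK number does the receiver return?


SYN uses sequence number 10815; first data byte = ISN + 1 = 10816.
Segment 1: SEQ = 10816, len = 338 B, covers [10816, 11153]
Segment 2: SEQ = 11154, len = 1256 B, covers [11154, 12409] [LOST]
Segment 3: SEQ = 12410, len = 291 B, covers [12410, 12700]
In-order data received: bytes [10816, 11153] (segments 1..1).
Segment 2 missing -> gap begins at byte 11154; later segments buffered out of order.
Cumulative ACK = next expected in-order byte = 10816 + 338 = 11154

11154


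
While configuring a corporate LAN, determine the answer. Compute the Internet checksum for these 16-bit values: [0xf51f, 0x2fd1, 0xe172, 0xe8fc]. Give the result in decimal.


Given words: [0xf51f, 0x2fd1, 0xe172, 0xe8fc]
Step 1: Sum all words
Raw sum = 62751 + 12241 + 57714 + 59644 = 192350
Step 2: Fold carry: (61278 + 2) = 61280
One's complement = ~61280 & 0xFFFF = 4255

4255


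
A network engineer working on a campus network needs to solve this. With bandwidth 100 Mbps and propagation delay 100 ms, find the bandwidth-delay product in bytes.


Given: bandwidth = 100 Mbps, delay = 100 ms
BDP in bits = 100 * 10^6 * 100 / 1000
BDP in bits = 10000000
BDP in bytes = 10000000 / 8 = 1250000

1250000


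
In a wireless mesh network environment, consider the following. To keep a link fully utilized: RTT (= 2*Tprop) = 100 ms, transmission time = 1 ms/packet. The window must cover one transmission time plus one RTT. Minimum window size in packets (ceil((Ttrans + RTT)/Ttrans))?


Given: Ttrans = 1 ms, RTT = 100 ms (= 2 * Tprop, Tprop = 50 ms)
Time until first ACK returns = Ttrans + RTT = 1 + 100 = 101 ms
Need W * Ttrans >= Ttrans + RTT  ->  W >= (Ttrans + RTT) / Ttrans
(Ttrans + RTT) / Ttrans = 101 / 1 = 101
W_min = ceil(101) = 101

101


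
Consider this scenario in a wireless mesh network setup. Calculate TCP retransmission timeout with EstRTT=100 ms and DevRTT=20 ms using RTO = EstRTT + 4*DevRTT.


Given: EstRTT = 100 ms, DevRTT = 20 ms
Timeout = EstRTT + 4 * DevRTT
4 * DevRTT = 4 * 20 = 80
Timeout = 100 + 80 = 180 ms

180


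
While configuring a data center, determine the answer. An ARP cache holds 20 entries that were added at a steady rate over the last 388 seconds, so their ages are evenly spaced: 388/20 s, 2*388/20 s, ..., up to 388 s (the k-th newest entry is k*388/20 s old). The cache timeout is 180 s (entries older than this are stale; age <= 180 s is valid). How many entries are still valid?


Ages are k * 388/20 s for k = 1..20 (spacing = 19.4000 s).
Entry k is valid iff k * 388/20 <= 180 iff k <= 20 * 180 / 388 = 9.2784
n_valid = floor(9.2784) = 9
(n_stale = 20 - 9 = 11)

9


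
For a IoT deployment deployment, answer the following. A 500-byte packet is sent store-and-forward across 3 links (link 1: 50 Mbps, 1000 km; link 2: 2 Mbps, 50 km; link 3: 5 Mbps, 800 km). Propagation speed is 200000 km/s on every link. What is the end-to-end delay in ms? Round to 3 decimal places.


Packet = 500 bytes = 4000 bits. Store-and-forward: sum (t_trans + t_prop) per link.
Link 1: t_trans = 4000/(50*10^6) s = 0.0800 ms; t_prop = 1000/200000 s = 5.0000 ms; subtotal = 5.0800 ms
Link 2: t_trans = 4000/(2*10^6) s = 2.0000 ms; t_prop = 50/200000 s = 0.2500 ms; subtotal = 2.2500 ms
Link 3: t_trans = 4000/(5*10^6) s = 0.8000 ms; t_prop = 800/200000 s = 4.0000 ms; subtotal = 4.8000 ms
End-to-end = 5.0800 + 2.2500 + 4.8000 = 12.1300 ms -> 12.130 ms (3 dp)

12.130


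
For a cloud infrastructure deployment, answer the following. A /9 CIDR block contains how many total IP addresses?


Given: CIDR prefix /9
Host bits = 32 - 9 = 23
Total addresses = 2^23 = 8388608

8388608


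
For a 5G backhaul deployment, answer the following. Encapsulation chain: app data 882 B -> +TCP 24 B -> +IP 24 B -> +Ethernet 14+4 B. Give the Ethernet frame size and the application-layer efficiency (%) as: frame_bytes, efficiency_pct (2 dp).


TCP segment = 882 + 24 = 906 B
IP packet = 906 + 24 = 930 B
Ethernet frame = 930 + 14 + 4 = 948 B
Efficiency = app / frame = 882 / 948 = 0.930380 = 93.0380% -> 93.04% (2 dp)

948, 93.04


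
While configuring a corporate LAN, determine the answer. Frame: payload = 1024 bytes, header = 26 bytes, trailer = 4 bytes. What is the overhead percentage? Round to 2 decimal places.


Given: payload = 1024 B, header = 26 B, trailer = 4 B
Overhead bytes = header + trailer = 26 + 4 = 30
Total frame = payload + overhead = 1024 + 30 = 1054
Overhead % = 30 / 1054 * 100 = 2.8463% -> 2.85% (2 dp)

2.85


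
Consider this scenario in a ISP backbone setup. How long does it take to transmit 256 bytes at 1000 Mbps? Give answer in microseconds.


Given: packet = 256 bytes, bandwidth = 1000 Mbps
Packet in bits = 256 * 8 = 2048 bits
Bandwidth = 1000 * 10^6 = 1000000000 bps
Time = 2048 / 1000000000 seconds
Time in us = 2048 * 10^6 / 1000000000 = 2.048

2.048


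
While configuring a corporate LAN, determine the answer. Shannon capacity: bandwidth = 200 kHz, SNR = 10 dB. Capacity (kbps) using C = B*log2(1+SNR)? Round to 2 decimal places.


Given: B = 200 kHz, SNR = 10 dB
SNR linear = 10^(10/10) = 10
1 + SNR = 11
log2(11) = 3.4594316186
C = 200 * 1000 * 3.4594316186 = 691886.3237 bps
C = 691.886324 kbps -> 691.89 kbps (2 dp)

691.89


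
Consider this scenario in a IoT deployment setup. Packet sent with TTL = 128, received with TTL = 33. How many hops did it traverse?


Given: initial TTL = 128, received TTL = 33
Hops = initial TTL - received TTL
Hops = 128 - 33 = 95

95


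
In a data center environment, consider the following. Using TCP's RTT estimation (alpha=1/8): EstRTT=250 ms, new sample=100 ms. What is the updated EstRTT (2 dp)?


Given: EstRTT = 250 ms, SampleRTT = 100 ms, alpha = 1/8
New EstRTT = (1 - alpha) * EstRTT + alpha * SampleRTT
(7/8) * 250 = 218.75
(1/8) * 100 = 12.5
New EstRTT = 218.75 + 12.5 = 231.25 ms -> 231.25 ms (2 dp)

231.25


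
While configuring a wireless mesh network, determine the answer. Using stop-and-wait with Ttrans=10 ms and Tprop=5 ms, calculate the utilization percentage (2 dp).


Given: Ttrans = 10 ms, Tprop = 5 ms
RTT = 2 * Tprop = 2 * 5 = 10 ms
U = Ttrans / (Ttrans + RTT)
U = 10 / (10 + 10)
U = 10 / 20 = 0.5
U% = 50.00%

50.00


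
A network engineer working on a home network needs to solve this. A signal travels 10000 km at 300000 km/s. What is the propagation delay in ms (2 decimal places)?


Given: distance = 10000 km, speed = 300000 km/s
Delay = distance / speed = 10000 / 300000 seconds
Delay in ms = 10000 * 1000 / 300000
Delay = 33.3333 ms
Rounded to 2 dp = 33.33 ms

33.33


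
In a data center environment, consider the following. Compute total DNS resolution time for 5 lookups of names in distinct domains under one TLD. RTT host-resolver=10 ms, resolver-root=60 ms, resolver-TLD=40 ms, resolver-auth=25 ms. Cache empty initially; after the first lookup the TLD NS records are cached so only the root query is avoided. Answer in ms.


Lookup 1 (cold cache): local + root + TLD + auth = 10 + 60 + 40 + 25 = 135 ms
Lookups 2..5 (TLD NS cached -> skip root; new domain -> still ask TLD and auth): local + TLD + auth = 10 + 40 + 25 = 75 ms each
Remaining 4 lookups: 4 * 75 = 300 ms
Total = 135 + 300 = 435 ms

435


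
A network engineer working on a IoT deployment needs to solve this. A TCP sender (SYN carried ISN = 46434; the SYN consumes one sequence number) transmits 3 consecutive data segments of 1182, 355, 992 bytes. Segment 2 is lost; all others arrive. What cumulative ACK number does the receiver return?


SYN uses sequence number 46434; first data byte = ISN + 1 = 46435.
Segment 1: SEQ = 46435, len = 1182 B, covers [46435, 47616]
Segment 2: SEQ = 47617, len = 355 B, covers [47617, 47971] [LOST]
Segment 3: SEQ = 47972, len = 992 B, covers [47972, 48963]
In-order data received: bytes [46435, 47616] (segments 1..1).
Segment 2 missing -> gap begins at byte 47617; later segments buffered out of order.
Cumulative ACK = next expected in-order byte = 46435 + 1182 = 47617

47617


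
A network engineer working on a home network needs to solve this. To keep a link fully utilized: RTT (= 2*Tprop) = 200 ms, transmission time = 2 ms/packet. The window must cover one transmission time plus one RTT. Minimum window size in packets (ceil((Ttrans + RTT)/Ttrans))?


Given: Ttrans = 2 ms, RTT = 200 ms (= 2 * Tprop, Tprop = 100 ms)
Time until first ACK returns = Ttrans + RTT = 2 + 200 = 202 ms
Need W * Ttrans >= Ttrans + RTT  ->  W >= (Ttrans + RTT) / Ttrans
(Ttrans + RTT) / Ttrans = 202 / 2 = 101
W_min = ceil(101) = 101

101


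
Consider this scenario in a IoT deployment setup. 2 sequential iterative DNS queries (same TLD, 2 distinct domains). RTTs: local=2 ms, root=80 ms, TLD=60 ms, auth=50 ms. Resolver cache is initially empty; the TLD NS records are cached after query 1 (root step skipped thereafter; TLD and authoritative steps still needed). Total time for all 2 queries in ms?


Lookup 1 (cold cache): local + root + TLD + auth = 2 + 80 + 60 + 50 = 192 ms
Lookups 2..2 (TLD NS cached -> skip root; new domain -> still ask TLD and auth): local + TLD + auth = 2 + 60 + 50 = 112 ms each
Remaining 1 lookups: 1 * 112 = 112 ms
Total = 192 + 112 = 304 ms

304


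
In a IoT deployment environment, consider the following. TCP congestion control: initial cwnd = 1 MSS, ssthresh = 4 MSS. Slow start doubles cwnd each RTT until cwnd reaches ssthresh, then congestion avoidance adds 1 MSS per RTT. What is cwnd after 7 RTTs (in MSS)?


RTT 0: cwnd = 1 MSS (initial)
RTT 1: cwnd = 2 MSS (slow start, doubled)
RTT 2: cwnd = 4 MSS (slow start, doubled)
RTT 3: cwnd = 5 MSS (congestion avoidance, +1)
RTT 4: cwnd = 6 MSS (congestion avoidance, +1)
RTT 5: cwnd = 7 MSS (congestion avoidance, +1)
RTT 6: cwnd = 8 MSS (congestion avoidance, +1)
RTT 7: cwnd = 9 MSS (congestion avoidance, +1)

9


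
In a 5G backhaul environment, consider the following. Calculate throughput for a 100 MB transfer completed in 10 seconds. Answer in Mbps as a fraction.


Given: file = 100 MB, time = 10 s
File in Mb = 100 * 8 = 800 Mb
Throughput = 800 / 10 Mbps
Throughput = 80 Mbps

80


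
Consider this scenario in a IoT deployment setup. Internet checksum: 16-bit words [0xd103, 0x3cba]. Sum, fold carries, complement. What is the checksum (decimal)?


Given words: [0xd103, 0x3cba]
Step 1: Sum all words
Raw sum = 53507 + 15546 = 69053
Step 2: Fold carry: (3517 + 1) = 3518
One's complement = ~3518 & 0xFFFF = 62017

62017


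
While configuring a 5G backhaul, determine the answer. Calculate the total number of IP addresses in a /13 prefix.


Given: CIDR prefix /13
Host bits = 32 - 13 = 19
Total addresses = 2^19 = 524288

524288


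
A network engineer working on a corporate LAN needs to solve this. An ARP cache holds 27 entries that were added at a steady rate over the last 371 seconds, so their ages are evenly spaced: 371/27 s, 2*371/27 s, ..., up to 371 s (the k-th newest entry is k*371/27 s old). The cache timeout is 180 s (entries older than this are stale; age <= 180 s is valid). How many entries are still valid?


Ages are k * 371/27 s for k = 1..27 (spacing = 13.7407 s).
Entry k is valid iff k * 371/27 <= 180 iff k <= 27 * 180 / 371 = 13.0997
n_valid = floor(13.0997) = 13
(n_stale = 27 - 13 = 14)

13


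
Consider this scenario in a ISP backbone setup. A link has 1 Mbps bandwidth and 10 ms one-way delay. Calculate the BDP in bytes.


Given: bandwidth = 1 Mbps, delay = 10 ms
BDP in bits = 1 * 10^6 * 10 / 1000
BDP in bits = 10000
BDP in bytes = 10000 / 8 = 1250

1250


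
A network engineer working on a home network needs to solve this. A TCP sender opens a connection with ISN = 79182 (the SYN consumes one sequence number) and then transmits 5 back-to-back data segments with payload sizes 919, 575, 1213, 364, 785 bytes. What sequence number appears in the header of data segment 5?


The SYN occupies sequence number ISN = 79182, so the first data byte is ISN + 1 = 79183.
SEQ of data segment i = (ISN + 1) + sum of payload sizes of segments 1..i-1.
Segment 1: SEQ = 79183, payload = 919 bytes
Segment 2: SEQ = 80102, payload = 575 bytes
Segment 3: SEQ = 80677, payload = 1213 bytes
Segment 4: SEQ = 81890, payload = 364 bytes
Segment 5: SEQ = 82254, payload = 785 bytes
SEQ of segment 5 = 79183 + 919 + 575 + 1213 + 364 = 82254

82254


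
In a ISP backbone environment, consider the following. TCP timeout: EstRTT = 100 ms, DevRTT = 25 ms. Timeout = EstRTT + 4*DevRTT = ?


Given: EstRTT = 100 ms, DevRTT = 25 ms
Timeout = EstRTT + 4 * DevRTT
4 * DevRTT = 4 * 25 = 100
Timeout = 100 + 100 = 200 ms

200


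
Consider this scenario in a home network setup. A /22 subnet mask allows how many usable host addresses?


Given: subnet mask /22
Host bits = 32 - 22 = 10
Total addresses = 2^10 = 1024
Usable hosts = 1024 - 2 (network + broadcast) = 1022

1022


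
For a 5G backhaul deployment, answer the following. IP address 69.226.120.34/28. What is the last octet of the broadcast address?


Given: IP = 69.226.120.34, prefix = /28
Host bits = 32 - 28 = 4
Network last octet = 34 AND mask = 32
Host part size = 2^4 - 1 = 15
Broadcast last octet = 32 OR 15 = 47

47


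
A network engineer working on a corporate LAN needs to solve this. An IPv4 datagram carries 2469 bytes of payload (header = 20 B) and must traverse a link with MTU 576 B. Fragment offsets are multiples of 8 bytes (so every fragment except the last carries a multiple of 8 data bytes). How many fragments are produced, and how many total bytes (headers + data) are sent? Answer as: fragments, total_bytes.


Max data per non-final fragment = floor((MTU - header)/8)*8 = floor((576 - 20)/8)*8 = floor(556/8)*8 = 552 B
Final fragment needs no 8-byte alignment: it can carry up to MTU - header = 556 B
Non-final fragments needed = ceil((payload - 556) / 552) = ceil(1913/552) = ceil(3.4656) = 4
Number of fragments = 4 + 1 = 5
Fragment sizes (data): 4 * 552 B + 261 B (last, 261 <= 556 OK)
Total bytes sent = payload + n_frags * header = 2469 + 5*20 = 2469 + 100 = 2569 B

5, 2569


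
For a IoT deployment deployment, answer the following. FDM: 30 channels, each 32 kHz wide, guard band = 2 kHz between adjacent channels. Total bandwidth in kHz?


Given: 30 channels, 32 kHz each, guard = 2 kHz
Channel bandwidth = 30 * 32 = 960 kHz
Guard bands = 29 gaps * 2 kHz = 58 kHz
Total = 960 + 58 = 1018 kHz

1018


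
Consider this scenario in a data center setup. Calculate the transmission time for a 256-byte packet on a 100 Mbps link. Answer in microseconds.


Given: packet = 256 bytes, bandwidth = 100 Mbps
Packet in bits = 256 * 8 = 2048 bits
Bandwidth = 100 * 10^6 = 100000000 bps
Time = 2048 / 100000000 seconds
Time in us = 2048 * 10^6 / 100000000 = 20.48

20.48


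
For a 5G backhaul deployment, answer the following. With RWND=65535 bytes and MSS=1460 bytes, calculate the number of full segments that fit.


Given: RWND = 65535 bytes, MSS = 1460 bytes
Full segments = floor(RWND / MSS)
Full segments = floor(65535 / 1460)
Full segments = floor(44.887) = 44

44


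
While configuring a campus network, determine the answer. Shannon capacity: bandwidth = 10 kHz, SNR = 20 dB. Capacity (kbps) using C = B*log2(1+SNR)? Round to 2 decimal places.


Given: B = 10 kHz, SNR = 20 dB
SNR linear = 10^(20/10) = 100
1 + SNR = 101
log2(101) = 6.6582114828
C = 10 * 1000 * 6.6582114828 = 66582.1148 bps
C = 66.582115 kbps -> 66.58 kbps (2 dp)

66.58


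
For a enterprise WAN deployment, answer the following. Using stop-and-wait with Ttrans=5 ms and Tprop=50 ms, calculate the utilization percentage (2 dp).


Given: Ttrans = 5 ms, Tprop = 50 ms
RTT = 2 * Tprop = 2 * 50 = 100 ms
U = Ttrans / (Ttrans + RTT)
U = 5 / (5 + 100)
U = 5 / 105 = 0.047619
U% = 4.76%

4.76


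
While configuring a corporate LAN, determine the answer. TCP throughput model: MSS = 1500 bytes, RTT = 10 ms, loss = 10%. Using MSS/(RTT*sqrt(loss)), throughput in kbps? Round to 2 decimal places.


Given: MSS = 1500 bytes, RTT = 10 ms, loss = 10%
RTT in seconds = 10 / 1000 = 0.01
Loss rate = 10% = 0.1
sqrt(loss) = sqrt(0.1) = 0.316227766017
Throughput (bytes/s) = 1500 / (0.01 * 0.316227766017) = 474341.6490
Throughput (kbps) = 474341.6490 * 8 / 1000 = 3794.733192 -> 3794.73 kbps (2 dp)

3794.73


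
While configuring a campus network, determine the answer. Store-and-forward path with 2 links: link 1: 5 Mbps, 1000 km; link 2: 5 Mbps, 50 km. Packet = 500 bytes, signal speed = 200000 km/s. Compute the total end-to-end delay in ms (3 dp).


Packet = 500 bytes = 4000 bits. Store-and-forward: sum (t_trans + t_prop) per link.
Link 1: t_trans = 4000/(5*10^6) s = 0.8000 ms; t_prop = 1000/200000 s = 5.0000 ms; subtotal = 5.8000 ms
Link 2: t_trans = 4000/(5*10^6) s = 0.8000 ms; t_prop = 50/200000 s = 0.2500 ms; subtotal = 1.0500 ms
End-to-end = 5.8000 + 1.0500 = 6.8500 ms -> 6.850 ms (3 dp)

6.850


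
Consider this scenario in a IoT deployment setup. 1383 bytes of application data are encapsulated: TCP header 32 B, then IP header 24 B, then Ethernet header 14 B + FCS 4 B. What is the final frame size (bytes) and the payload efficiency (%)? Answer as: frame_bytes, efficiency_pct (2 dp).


TCP segment = 1383 + 32 = 1415 B
IP packet = 1415 + 24 = 1439 B
Ethernet frame = 1439 + 14 + 4 = 1457 B
Efficiency = app / frame = 1383 / 1457 = 0.949211 = 94.9211% -> 94.92% (2 dp)

1457, 94.92


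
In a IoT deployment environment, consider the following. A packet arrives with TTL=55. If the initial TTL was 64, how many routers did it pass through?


Given: initial TTL = 64, received TTL = 55
Hops = initial TTL - received TTL
Hops = 64 - 55 = 9

9


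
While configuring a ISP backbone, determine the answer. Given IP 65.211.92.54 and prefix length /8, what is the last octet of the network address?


Given: IP = 65.211.92.54, prefix = /8
Subnet mask = 255.0.0.0
Last octet of IP: 54
Last octet of mask: 0
Network last octet = 54 AND 0 = 0

0


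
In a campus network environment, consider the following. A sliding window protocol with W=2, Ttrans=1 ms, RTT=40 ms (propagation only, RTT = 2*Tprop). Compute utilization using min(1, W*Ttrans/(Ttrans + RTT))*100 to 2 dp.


Given: W = 2, Ttrans = 1 ms, RTT = 40 ms (= 2 * Tprop, Tprop = 20 ms)
Cycle time = Ttrans + RTT = 1 + 40 = 41 ms (first packet sent until its ACK returns)
W * Ttrans = 2 * 1 = 2 ms of sending per cycle
W * Ttrans / (Ttrans + RTT) = 2 / 41 = 0.048780
U = min(1, 0.048780) = 0.048780
U% = 4.88%

4.88


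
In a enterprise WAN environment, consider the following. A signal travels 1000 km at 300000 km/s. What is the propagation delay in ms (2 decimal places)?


Given: distance = 1000 km, speed = 300000 km/s
Delay = distance / speed = 1000 / 300000 seconds
Delay in ms = 1000 * 1000 / 300000
Delay = 3.3333 ms
Rounded to 2 dp = 3.33 ms

3.33


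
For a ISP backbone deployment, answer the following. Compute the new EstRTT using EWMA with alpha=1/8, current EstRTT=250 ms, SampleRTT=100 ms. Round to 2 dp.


Given: EstRTT = 250 ms, SampleRTT = 100 ms, alpha = 1/8
New EstRTT = (1 - alpha) * EstRTT + alpha * SampleRTT
(7/8) * 250 = 218.75
(1/8) * 100 = 12.5
New EstRTT = 218.75 + 12.5 = 231.25 ms -> 231.25 ms (2 dp)

231.25


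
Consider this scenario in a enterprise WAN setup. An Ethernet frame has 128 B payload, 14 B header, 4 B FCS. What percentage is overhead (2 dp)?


Given: payload = 128 B, header = 14 B, trailer = 4 B
Overhead bytes = header + trailer = 14 + 4 = 18
Total frame = payload + overhead = 128 + 18 = 146
Overhead % = 18 / 146 * 100 = 12.3288% -> 12.33% (2 dp)

12.33


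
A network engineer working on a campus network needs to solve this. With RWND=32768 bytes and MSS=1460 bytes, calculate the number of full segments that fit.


Given: RWND = 32768 bytes, MSS = 1460 bytes
Full segments = floor(RWND / MSS)
Full segments = floor(32768 / 1460)
Full segments = floor(22.4438) = 22

22


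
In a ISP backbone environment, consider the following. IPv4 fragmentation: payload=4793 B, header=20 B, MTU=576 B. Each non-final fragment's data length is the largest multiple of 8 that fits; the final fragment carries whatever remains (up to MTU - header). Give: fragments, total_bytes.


Max data per non-final fragment = floor((MTU - header)/8)*8 = floor((576 - 20)/8)*8 = floor(556/8)*8 = 552 B
Final fragment needs no 8-byte alignment: it can carry up to MTU - header = 556 B
Non-final fragments needed = ceil((payload - 556) / 552) = ceil(4237/552) = ceil(7.6757) = 8
Number of fragments = 8 + 1 = 9
Fragment sizes (data): 8 * 552 B + 377 B (last, 377 <= 556 OK)
Total bytes sent = payload + n_frags * header = 4793 + 9*20 = 4793 + 180 = 4973 B

9, 4973


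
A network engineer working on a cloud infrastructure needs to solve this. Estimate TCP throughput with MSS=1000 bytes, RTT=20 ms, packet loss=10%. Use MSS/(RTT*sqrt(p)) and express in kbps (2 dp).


Given: MSS = 1000 bytes, RTT = 20 ms, loss = 10%
RTT in seconds = 20 / 1000 = 0.02
Loss rate = 10% = 0.1
sqrt(loss) = sqrt(0.1) = 0.316227766017
Throughput (bytes/s) = 1000 / (0.02 * 0.316227766017) = 158113.8830
Throughput (kbps) = 158113.8830 * 8 / 1000 = 1264.911064 -> 1264.91 kbps (2 dp)

1264.91


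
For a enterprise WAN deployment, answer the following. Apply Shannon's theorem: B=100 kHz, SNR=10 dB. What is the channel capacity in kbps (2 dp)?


Given: B = 100 kHz, SNR = 10 dB
SNR linear = 10^(10/10) = 10
1 + SNR = 11
log2(11) = 3.4594316186
C = 100 * 1000 * 3.4594316186 = 345943.1619 bps
C = 345.943162 kbps -> 345.94 kbps (2 dp)

345.94
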